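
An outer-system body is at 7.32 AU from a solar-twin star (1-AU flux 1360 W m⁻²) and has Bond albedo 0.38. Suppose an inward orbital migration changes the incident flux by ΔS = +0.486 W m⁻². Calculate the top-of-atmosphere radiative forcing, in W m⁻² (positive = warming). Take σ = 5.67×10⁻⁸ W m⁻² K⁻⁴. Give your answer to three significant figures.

Flux at the orbit: S = 1360/(7.32)² = 25.38 W m⁻².
Only a fraction (1−α) is absorbed and it's spread over 4πR², so ΔF = (1−α)ΔS/4 = 0.07533 W m⁻².

0.0753 W m⁻²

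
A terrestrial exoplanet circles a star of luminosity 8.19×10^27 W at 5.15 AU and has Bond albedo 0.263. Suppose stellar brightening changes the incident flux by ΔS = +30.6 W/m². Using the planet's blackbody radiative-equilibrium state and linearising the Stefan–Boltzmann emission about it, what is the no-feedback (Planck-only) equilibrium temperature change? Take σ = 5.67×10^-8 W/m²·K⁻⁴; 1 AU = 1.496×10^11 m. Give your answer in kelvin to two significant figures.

d = 5.15 × 1.496×10^11 m = 7.704×10^11 m.
S = L/(4πd²) = 1098 W/m².
The baseline emission temperature is T_e = 244.4 K.
Only a fraction (1−α) is absorbed and it's spread over 4πR², so ΔF = (1−α)ΔS/4 = 5.638 W/m².
The Planck feedback parameter is 4σT_e³ = 3.311 W/m²/K.
Hence the no-feedback warming is ΔF/(4σT_e³) = 1.70 K.

1.7 K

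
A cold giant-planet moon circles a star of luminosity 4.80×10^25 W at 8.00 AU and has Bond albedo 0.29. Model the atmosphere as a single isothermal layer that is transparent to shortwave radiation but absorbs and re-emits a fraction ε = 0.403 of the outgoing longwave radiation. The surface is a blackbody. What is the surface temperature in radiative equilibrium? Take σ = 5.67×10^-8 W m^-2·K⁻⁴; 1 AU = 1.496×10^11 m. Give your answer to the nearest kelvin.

d = 8.00 × 1.496×10^11 m = 1.197×10^12 m.
S = L/(4πd²) = 2.667 W m^-2.
Effective emission temperature (TOA balance): σT_e⁴ = S(1−α)/4 = 0.4734 W m^-2 → T_e = 53.75 K.
For a single slab of emissivity ε, T_s⁴ = 2T_e⁴/(2−ε); thus T_s = 53.75·(1.252)^(1/4) = 56.86 K.

57 K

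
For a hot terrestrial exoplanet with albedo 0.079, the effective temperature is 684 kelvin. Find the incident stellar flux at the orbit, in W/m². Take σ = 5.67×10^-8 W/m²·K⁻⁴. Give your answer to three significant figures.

From S(1−α)/4 = σT⁴: S = 4σT⁴/(1−α).
The emitted flux is σT⁴ = 12410 W/m².
S = 4·12410/0.921 = 53900 W/m².

53900 W/m²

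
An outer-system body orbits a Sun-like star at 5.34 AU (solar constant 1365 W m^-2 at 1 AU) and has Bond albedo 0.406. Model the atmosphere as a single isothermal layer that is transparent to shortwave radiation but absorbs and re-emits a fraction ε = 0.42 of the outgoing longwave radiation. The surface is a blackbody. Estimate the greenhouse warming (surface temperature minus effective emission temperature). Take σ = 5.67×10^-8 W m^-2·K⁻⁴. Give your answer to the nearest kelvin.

Irradiance scales as 1/d², so S = 1365 W m^-2 × (1/5.34)² = 47.87 W m^-2.
The planet radiates to space at T_e = [S(1−α)/(4σ)]^(1/4) = 105.8 K.
For a single slab of emissivity ε, T_s⁴ = 2T_e⁴/(2−ε); thus T_s = 105.8·(1.266)^(1/4) = 112.2 K.
Greenhouse warming: T_s − T_e = 6.423 K.

6 K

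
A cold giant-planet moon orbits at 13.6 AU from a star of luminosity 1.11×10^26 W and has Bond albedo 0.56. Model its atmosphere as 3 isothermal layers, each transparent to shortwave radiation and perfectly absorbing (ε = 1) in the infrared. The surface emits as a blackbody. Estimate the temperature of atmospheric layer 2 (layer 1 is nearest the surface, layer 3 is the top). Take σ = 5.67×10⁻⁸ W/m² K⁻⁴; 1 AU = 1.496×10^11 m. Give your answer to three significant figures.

Orbital distance: d = 13.6 AU = 2.035×10^12 m.
Flux at the orbit: S = L/(4πd²) = 1.11×10^26/(4π·(2.03×10^12)²) = 2.134 W/m².
Top-of-atmosphere balance: σT_e⁴ = S(1−α)/4 = 0.2347 W/m² → T_e = 45.11 K.
The net upward flux σT_e⁴ is constant between every pair of levels, so T_k⁴ = (N+1−k)T_e⁴.
With k = 2: T_2 = (3+1−2)^¼·45.11 K = 53.64 K.

53.6 kelvin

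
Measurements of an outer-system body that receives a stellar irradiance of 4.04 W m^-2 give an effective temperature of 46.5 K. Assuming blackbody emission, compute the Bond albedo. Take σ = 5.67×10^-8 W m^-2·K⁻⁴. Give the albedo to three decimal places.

Rearranging the radiative balance, α = 1 − 4σT⁴/S.
4σT⁴ = 4·5.67×10⁻⁸·(46.5)⁴ = 1.060 W m^-2.
1−α = 1.060/4.040 = 0.2625, so α = 0.7375.

0.738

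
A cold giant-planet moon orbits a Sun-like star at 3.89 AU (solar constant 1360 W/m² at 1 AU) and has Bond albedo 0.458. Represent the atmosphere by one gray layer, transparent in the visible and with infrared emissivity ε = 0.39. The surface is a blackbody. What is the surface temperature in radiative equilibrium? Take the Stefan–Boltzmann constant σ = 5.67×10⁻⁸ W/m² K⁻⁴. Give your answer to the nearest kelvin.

By the inverse-square law, S = 1360/3.89² = 89.88 W/m².
At the top of the atmosphere, σT_e⁴ = S(1−α)/4 = 12.18 W/m², giving T_e = 121.1 K.
For a single slab of emissivity ε, T_s⁴ = 2T_e⁴/(2−ε); thus T_s = 121.1·(1.242)^(1/4) = 127.8 K.

128 kelvin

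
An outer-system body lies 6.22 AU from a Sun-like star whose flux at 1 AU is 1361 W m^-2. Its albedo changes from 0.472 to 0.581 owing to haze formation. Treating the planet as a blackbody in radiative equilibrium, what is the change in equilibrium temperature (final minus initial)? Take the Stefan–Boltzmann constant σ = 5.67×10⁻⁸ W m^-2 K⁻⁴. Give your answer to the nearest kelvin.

By the inverse-square law, S = 1361/6.22² = 35.18 W m^-2.
Before: T₁ = [35.18·0.528/(4σ)]^(1/4) = 95.13 K.
After:  T₂ = [35.18·0.419/(4σ)]^(1/4) = 89.79 K.
ΔT = T₂ − T₁ = -5.343 K.

-5 K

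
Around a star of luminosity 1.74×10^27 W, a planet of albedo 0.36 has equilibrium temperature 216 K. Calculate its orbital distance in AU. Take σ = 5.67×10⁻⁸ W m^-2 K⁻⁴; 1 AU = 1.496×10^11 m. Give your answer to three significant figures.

2.83 AU

Required flux: S = 4σT⁴/(1−α) = 771.4 W m^-2.
Then d = [L/(4πS)]^(1/2) = 4.237×10^11 m, i.e. 2.832 AU.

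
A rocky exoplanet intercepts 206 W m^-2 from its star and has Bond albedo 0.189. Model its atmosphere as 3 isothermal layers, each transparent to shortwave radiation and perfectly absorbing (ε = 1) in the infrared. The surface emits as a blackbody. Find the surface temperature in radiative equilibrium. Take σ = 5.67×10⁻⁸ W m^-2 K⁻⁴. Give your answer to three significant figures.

233 K

OLR = S(1−α)/4 = 41.77 W m^-2; the top layer radiates at T_e = 164.7 K.
For an N-layer opaque stack, T_s⁴ = (N+1)T_e⁴, hence T_s = (4)^(1/4)×164.7 K = 233.0 K.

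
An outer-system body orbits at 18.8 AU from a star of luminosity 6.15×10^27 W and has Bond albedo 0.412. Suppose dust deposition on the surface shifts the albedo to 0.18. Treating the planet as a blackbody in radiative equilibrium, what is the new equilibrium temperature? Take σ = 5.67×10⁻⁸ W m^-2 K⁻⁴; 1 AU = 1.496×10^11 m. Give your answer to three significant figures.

122 K

d = 18.8 × 1.496×10^11 m = 2.812×10^12 m.
S = L/(4πd²) = 61.87 W m^-2.
With the new albedo, S(1−α₂)/4 = 12.68 W m^-2, so T₂ = 122.3 K.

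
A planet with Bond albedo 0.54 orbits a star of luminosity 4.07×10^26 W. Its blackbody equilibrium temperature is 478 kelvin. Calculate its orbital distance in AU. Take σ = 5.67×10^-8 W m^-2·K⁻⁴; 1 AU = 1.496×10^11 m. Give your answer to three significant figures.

0.237 AU

Required flux: S = 4σT⁴/(1−α) = 25740 W m^-2.
Then d = [L/(4πS)]^(1/2) = 3.547×10^10 m, i.e. 0.2371 AU.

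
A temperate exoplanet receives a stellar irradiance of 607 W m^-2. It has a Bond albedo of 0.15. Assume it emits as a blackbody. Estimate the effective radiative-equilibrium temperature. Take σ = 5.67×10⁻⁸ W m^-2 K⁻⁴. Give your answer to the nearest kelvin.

Averaging over the sphere, the absorbed flux is S(1−α)/4 = 129.0 W m^-2.
In equilibrium σT⁴ equals this, so T = 218.4 K.

218 K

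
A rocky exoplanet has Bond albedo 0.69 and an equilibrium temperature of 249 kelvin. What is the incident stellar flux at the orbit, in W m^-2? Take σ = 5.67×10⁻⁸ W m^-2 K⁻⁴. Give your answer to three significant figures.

Invert the energy balance for S: S = 4σT⁴/(1−α).
σT⁴ = 5.67×10⁻⁸·(249)⁴ = 218.0 W m^-2.
S = 4·218.0/0.31 = 2812 W m^-2.

2810 W m^-2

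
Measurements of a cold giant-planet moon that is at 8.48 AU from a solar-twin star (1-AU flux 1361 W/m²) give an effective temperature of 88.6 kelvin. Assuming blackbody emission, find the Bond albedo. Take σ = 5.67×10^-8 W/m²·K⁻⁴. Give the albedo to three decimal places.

0.262

Flux at the orbit: S = 1361/(8.48)² = 18.93 W/m².
From σT⁴ = S(1−α)/4 we invert for α: 1−α = 4σT⁴/S.
4σT⁴ = 4·5.67×10⁻⁸·(88.6)⁴ = 13.98 W/m².
1−α = 13.98/18.93 = 0.7384, so α = 0.2616.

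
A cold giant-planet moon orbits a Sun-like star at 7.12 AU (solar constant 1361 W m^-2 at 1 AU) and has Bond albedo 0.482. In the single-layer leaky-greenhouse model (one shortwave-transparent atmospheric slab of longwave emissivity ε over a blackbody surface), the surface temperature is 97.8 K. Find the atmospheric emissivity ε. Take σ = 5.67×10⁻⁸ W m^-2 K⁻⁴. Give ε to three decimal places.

0.660

Flux at the orbit: S = 1361/(7.12)² = 26.85 W m^-2.
Effective temperature: T_e = [S(1−α)/(4σ)]^(1/4) = 88.49 K.
Since (2−ε)/2 = (T_e/T_s)⁴ = 0.6702, ε = 0.6595.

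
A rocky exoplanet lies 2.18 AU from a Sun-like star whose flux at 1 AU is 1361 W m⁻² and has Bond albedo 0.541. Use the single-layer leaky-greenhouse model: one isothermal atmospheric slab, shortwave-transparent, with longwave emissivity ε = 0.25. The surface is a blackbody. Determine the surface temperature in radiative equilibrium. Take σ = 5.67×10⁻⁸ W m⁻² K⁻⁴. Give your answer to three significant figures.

Irradiance scales as 1/d², so S = 1361 W m⁻² × (1/2.18)² = 286.4 W m⁻².
The planet radiates to space at T_e = [S(1−α)/(4σ)]^(1/4) = 155.2 K.
The surface balance (absorbed SW + ε·downward IR = σT_s⁴) with T_a⁴ = T_s⁴/2 reduces to T_s = T_e·[2/(2−ε)]^¼ = 160.4 K.

160 K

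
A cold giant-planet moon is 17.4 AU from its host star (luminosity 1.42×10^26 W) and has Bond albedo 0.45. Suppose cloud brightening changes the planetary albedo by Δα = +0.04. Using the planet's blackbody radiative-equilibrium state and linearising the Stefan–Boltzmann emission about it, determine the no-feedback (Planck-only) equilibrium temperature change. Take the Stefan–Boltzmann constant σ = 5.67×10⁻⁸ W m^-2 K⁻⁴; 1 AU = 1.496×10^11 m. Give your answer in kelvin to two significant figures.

-0.82 kelvin

d = 17.4 × 1.496×10^11 m = 2.603×10^12 m.
S = L/(4πd²) = 1.668 W m^-2.
The baseline emission temperature is T_e = 44.84 K.
The change in absorbed flux is Δ[S(1−α)/4] = −SΔα/4 = -0.01668 W m^-2.
The Planck feedback parameter is 4σT_e³ = 0.02045 W m^-2/K.
Hence the no-feedback warming is ΔF/(4σT_e³) = -0.815 K.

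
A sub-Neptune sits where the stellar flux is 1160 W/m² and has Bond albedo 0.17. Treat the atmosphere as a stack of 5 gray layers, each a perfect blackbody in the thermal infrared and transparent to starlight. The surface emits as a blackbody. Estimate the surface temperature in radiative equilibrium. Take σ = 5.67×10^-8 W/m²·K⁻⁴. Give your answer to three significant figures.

The effective emission temperature is T_e = [S(1−α)/(4σ)]^¼ = 255.3 K.
For an N-layer opaque stack, T_s⁴ = (N+1)T_e⁴, hence T_s = (6)^(1/4)×255.3 K = 399.5 K.

399 K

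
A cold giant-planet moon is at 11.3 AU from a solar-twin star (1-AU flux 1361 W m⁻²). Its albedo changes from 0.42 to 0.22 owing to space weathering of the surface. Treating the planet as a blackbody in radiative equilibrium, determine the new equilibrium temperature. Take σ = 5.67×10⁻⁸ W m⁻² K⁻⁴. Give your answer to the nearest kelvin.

By the inverse-square law, S = 1361/11.3² = 10.66 W m⁻².
T₂ = [S(1−α₂)/(4σ)]^(1/4) = [10.66·0.78/(4σ)]^(1/4) = 77.81 K.

78 K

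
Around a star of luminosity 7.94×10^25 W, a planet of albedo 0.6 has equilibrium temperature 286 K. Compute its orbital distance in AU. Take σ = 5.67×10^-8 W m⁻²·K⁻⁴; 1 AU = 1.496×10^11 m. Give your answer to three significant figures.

Required flux: S = 4σT⁴/(1−α) = 3794 W m⁻².
S = L/(4πd²) → d = √(L/4πS) = √(7.94×10^25/(4π·3794)) = 4.081×10^10 m = 0.2728 AU.

0.273 AU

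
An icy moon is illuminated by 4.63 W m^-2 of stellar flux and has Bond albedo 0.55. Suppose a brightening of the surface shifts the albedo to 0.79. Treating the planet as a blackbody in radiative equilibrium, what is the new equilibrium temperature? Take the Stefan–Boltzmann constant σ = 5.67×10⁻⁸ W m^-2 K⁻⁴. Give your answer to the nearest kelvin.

46 kelvin

New equilibrium: T₂ = [(1−0.79)·4.630/(4σ)]^(1/4) = 45.50 K.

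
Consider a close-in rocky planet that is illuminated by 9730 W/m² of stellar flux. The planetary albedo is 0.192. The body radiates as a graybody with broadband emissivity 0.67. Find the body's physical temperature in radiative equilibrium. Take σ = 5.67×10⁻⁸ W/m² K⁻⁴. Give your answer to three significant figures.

477 kelvin

Averaging over the sphere, the absorbed flux is S(1−α)/4 = 1965 W/m².
Radiative balance εσT⁴ = 1965 gives T = [1965/(0.67·σ)]^(1/4) = 476.9 K.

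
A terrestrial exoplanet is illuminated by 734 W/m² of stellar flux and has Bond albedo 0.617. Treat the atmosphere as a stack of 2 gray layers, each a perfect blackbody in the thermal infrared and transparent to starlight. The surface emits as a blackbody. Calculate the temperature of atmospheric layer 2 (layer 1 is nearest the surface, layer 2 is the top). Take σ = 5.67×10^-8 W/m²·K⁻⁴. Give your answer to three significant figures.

OLR = S(1−α)/4 = 70.28 W/m²; the top layer radiates at T_e = 187.6 K.
The net upward flux σT_e⁴ is constant between every pair of levels, so T_k⁴ = (N+1−k)T_e⁴.
T_2 = (1)^(1/4)·187.6 = 187.6 K.

188 kelvin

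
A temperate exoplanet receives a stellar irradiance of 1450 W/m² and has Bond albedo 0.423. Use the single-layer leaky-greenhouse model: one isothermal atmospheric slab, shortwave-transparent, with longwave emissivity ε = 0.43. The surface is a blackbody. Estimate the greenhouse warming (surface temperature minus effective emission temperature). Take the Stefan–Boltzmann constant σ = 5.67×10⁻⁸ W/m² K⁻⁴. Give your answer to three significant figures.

Effective emission temperature (TOA balance): σT_e⁴ = S(1−α)/4 = 209.2 W/m² → T_e = 246.4 K.
The surface balance (absorbed SW + ε·downward IR = σT_s⁴) with T_a⁴ = T_s⁴/2 reduces to T_s = T_e·[2/(2−ε)]^¼ = 261.8 K.
The atmosphere warms the surface by 15.38 K.

15.4 kelvin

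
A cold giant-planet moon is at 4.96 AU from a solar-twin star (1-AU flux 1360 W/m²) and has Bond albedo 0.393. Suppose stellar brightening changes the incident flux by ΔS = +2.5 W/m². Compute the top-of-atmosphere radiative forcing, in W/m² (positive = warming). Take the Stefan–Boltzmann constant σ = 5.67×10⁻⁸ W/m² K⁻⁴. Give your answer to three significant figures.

By the inverse-square law, S = 1360/4.96² = 55.28 W/m².
ΔF = Δ[S(1−α)]/4 = (1−0.393)·+2.5/4 = 0.3794 W/m².

0.379 W/m²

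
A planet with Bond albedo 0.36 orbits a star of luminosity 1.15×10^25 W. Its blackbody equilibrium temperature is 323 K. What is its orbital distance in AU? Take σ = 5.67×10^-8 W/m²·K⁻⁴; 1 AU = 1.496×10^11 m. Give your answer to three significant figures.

Required flux: S = 4σT⁴/(1−α) = 3857 W/m².
Then d = [L/(4πS)]^(1/2) = 1.540×10^10 m, i.e. 0.1030 AU.

0.103 AU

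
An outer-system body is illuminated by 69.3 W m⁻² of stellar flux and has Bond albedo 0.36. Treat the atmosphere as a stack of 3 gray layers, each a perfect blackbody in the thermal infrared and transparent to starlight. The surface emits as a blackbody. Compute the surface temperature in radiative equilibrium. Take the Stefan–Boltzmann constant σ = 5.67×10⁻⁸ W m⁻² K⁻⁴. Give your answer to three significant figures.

The effective emission temperature is T_e = [S(1−α)/(4σ)]^¼ = 118.3 K.
With N = 3 opaque layers, T_s = (N+1)^(1/4)·T_e = 4^(1/4)·118.3 = 167.2 K.

167 kelvin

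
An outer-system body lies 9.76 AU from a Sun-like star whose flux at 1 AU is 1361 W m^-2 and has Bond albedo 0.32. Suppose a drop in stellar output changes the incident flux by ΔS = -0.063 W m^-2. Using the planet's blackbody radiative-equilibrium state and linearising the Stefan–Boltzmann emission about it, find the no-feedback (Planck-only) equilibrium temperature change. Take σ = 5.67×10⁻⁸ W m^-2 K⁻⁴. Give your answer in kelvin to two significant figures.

Irradiance scales as 1/d², so S = 1361 W m^-2 × (1/9.76)² = 14.29 W m^-2.
Unperturbed T_e = [14.29·(1−0.32)/(4σ)]^¼ = 80.90 K.
ΔF = Δ[S(1−α)]/4 = (1−0.32)·-0.063/4 = -0.01071 W m^-2.
Linearising σT⁴ gives d(σT⁴)/dT = 4σT_e³ = 0.1201 W m^-2 per K.
So ΔT₀ = -0.01071/0.1201 = -0.0892 K.

-0.089 kelvin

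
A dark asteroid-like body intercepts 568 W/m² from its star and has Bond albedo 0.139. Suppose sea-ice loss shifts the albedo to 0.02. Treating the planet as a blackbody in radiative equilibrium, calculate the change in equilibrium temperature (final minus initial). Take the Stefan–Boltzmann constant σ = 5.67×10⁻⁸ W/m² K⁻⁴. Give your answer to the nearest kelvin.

Initial: T₁ = [S(1−0.139)/(4σ)]^(1/4) = 215.5 K.
Final:   T₂ = [S(1−0.02)/(4σ)]^(1/4) = 222.6 K.
Change: 222.6 − 215.5 = 7.088 K.

7 K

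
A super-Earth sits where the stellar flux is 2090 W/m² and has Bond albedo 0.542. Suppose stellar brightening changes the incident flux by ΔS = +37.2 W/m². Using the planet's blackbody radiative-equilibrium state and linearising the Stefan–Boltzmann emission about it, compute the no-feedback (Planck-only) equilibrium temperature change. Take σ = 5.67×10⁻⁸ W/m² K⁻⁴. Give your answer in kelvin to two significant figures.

1.1 kelvin

Reference equilibrium: T_e = [S(1−α)/(4σ)]^(1/4) = 254.9 K.
TOA radiative forcing: ΔF = (1−α)ΔS/4 = 0.458·(+37.2)/4 = 4.259 W/m².
Linearising σT⁴ gives d(σT⁴)/dT = 4σT_e³ = 3.756 W/m² per K.
ΔT₀ = ΔF/λ_P = 4.259/3.756 = 1.13 K.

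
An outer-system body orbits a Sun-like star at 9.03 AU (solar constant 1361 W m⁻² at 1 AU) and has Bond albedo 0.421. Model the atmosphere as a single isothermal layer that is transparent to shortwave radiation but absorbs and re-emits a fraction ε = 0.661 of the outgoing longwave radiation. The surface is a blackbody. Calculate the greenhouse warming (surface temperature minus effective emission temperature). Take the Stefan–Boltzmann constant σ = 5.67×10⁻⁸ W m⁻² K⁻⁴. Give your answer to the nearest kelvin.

By the inverse-square law, S = 1361/9.03² = 16.69 W m⁻².
Effective emission temperature (TOA balance): σT_e⁴ = S(1−α)/4 = 2.416 W m⁻² → T_e = 80.79 K.
For a single slab of emissivity ε, T_s⁴ = 2T_e⁴/(2−ε); thus T_s = 80.79·(1.494)^(1/4) = 89.32 K.
T_s − T_e = 89.32 − 80.79 = 8.525 K.

9 K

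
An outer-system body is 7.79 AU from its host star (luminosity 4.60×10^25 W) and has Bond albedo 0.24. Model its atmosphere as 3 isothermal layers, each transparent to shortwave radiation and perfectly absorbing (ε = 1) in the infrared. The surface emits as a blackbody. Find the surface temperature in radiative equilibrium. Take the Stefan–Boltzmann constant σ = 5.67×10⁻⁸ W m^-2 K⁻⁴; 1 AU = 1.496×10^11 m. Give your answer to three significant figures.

77.5 K

d = 7.79 × 1.496×10^11 m = 1.165×10^12 m.
Spreading L over a sphere of radius d: S = 4.60×10^25/(4π·1.17×10^12²) = 2.695 W m^-2.
Top-of-atmosphere balance: σT_e⁴ = S(1−α)/4 = 0.5121 W m^-2 → T_e = 54.82 K.
Layer-by-layer balance gives σT_s⁴ = (N+1)σT_e⁴, so T_s = 4^¼·54.82 = 77.53 K.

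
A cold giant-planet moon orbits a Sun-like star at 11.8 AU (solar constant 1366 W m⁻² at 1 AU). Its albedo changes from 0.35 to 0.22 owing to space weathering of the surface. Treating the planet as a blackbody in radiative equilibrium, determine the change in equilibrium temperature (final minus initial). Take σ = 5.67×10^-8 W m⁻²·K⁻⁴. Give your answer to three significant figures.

Flux at the orbit: S = 1366/(11.8)² = 9.810 W m⁻².
Initial: T₁ = [S(1−0.35)/(4σ)]^(1/4) = 72.82 K.
Final:   T₂ = [S(1−0.22)/(4σ)]^(1/4) = 76.21 K.
Change: 76.21 − 72.82 = 3.396 K.

3.40 K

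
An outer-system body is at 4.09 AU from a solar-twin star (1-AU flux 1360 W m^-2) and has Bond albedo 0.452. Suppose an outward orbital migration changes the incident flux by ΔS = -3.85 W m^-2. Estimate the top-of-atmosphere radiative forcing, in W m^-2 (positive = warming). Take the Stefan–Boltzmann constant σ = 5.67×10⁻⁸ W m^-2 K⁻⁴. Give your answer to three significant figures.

-0.527 W m^-2

Irradiance scales as 1/d², so S = 1360 W m^-2 × (1/4.09)² = 81.30 W m^-2.
TOA radiative forcing: ΔF = (1−α)ΔS/4 = 0.548·(-3.85)/4 = -0.5275 W m^-2.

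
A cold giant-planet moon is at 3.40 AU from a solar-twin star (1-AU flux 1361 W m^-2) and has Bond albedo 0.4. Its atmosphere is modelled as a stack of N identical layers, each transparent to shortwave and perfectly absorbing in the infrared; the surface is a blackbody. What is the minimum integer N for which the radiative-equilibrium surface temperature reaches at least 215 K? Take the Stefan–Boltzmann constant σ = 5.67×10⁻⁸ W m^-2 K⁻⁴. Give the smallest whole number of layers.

6

By the inverse-square law, S = 1361/3.40² = 117.7 W m^-2.
The effective emission temperature is T_e = [S(1−α)/(4σ)]^¼ = 132.8 K.
Since T_s⁴ = (N+1)T_e⁴, we need N ≥ (T_s/T_e)⁴ − 1 = 5.860.
The minimum whole number is N = 6.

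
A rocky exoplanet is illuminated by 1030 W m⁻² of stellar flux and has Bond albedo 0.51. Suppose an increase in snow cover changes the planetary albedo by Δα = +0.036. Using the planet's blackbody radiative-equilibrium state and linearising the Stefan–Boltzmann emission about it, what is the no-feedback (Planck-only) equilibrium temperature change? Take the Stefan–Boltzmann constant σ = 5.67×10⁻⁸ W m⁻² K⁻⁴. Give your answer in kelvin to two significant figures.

-4.0 K

Reference equilibrium: T_e = [S(1−α)/(4σ)]^(1/4) = 217.2 K.
The change in absorbed flux is Δ[S(1−α)/4] = −SΔα/4 = -9.270 W m⁻².
The Planck feedback parameter is 4σT_e³ = 2.324 W m⁻²/K.
So ΔT₀ = -9.270/2.324 = -3.99 K.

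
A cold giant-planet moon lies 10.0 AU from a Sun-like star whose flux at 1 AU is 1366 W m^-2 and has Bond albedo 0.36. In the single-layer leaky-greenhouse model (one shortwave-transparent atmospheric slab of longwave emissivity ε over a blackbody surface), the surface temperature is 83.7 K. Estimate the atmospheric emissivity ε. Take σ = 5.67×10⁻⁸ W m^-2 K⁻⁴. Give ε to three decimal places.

By the inverse-square law, S = 1366/10.0² = 13.66 W m^-2.
TOA balance gives T_e = 78.79 K.
Since (2−ε)/2 = (T_e/T_s)⁴ = 0.7854, ε = 0.4292.

0.429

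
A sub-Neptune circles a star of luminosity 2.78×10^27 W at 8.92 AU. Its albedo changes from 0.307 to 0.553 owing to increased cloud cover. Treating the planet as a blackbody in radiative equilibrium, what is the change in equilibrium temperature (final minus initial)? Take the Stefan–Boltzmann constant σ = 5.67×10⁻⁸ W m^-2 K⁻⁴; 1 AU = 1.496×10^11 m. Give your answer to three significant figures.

Orbital distance: d = 8.92 AU = 1.334×10^12 m.
S = L/(4πd²) = 124.2 W m^-2.
Before: T₁ = [124.2·0.693/(4σ)]^(1/4) = 139.6 K.
With α = 0.553, T₂ = 125.1 K.
ΔT = T₂ − T₁ = -14.49 K.

-14.5 K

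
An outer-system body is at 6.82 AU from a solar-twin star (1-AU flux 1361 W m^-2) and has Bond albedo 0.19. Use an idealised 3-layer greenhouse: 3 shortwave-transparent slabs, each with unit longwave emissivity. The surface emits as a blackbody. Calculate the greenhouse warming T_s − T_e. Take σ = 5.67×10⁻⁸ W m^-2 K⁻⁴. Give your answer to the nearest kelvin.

42 K

Irradiance scales as 1/d², so S = 1361 W m^-2 × (1/6.82)² = 29.26 W m^-2.
Top-of-atmosphere balance: σT_e⁴ = S(1−α)/4 = 5.925 W m^-2 → T_e = 101.1 K.
T_s = (N+1)^(1/4)·T_e = 143.0 K.
Warming: T_s − T_e = 41.88 K.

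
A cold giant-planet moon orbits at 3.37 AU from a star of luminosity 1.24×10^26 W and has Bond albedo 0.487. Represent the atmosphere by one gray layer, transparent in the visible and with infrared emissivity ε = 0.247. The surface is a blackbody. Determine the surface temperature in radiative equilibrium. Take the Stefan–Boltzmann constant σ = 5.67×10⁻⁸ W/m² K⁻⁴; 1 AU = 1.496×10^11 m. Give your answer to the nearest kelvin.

100 kelvin

d = 3.37 × 1.496×10^11 m = 5.042×10^11 m.
Spreading L over a sphere of radius d: S = 1.24×10^26/(4π·5.04×10^11²) = 38.82 W/m².
At the top of the atmosphere, σT_e⁴ = S(1−α)/4 = 4.979 W/m², giving T_e = 96.80 K.
For a single slab of emissivity ε, T_s⁴ = 2T_e⁴/(2−ε); thus T_s = 96.80·(1.141)^(1/4) = 100.0 K.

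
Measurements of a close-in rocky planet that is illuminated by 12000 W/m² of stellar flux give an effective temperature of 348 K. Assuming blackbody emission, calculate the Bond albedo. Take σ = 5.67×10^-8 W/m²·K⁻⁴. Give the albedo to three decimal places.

Rearranging the radiative balance, α = 1 − 4σT⁴/S.
4σT⁴ = 4·5.67×10⁻⁸·(348)⁴ = 3326 W/m².
1−α = 3326/12000 = 0.2772, so α = 0.7228.

0.723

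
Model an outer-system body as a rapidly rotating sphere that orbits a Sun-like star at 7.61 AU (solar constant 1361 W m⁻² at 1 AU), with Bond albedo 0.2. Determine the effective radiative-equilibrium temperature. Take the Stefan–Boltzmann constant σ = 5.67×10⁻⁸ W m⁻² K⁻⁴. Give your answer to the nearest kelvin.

Flux at the orbit: S = 1361/(7.61)² = 23.50 W m⁻².
Absorbed flux (global mean): S(1−α)/4 = 23.50·0.8/4 = 4.700 W m⁻².
In equilibrium σT⁴ equals this, so T = 95.42 K.

95 K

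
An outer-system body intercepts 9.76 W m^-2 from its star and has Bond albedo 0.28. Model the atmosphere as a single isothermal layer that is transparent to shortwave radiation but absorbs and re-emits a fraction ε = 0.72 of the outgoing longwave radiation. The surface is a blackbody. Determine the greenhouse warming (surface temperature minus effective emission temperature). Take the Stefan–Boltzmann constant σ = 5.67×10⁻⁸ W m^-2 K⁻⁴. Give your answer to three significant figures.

The planet radiates to space at T_e = [S(1−α)/(4σ)]^(1/4) = 74.61 K.
Surface balance with a leaky layer gives σT_s⁴ = σT_e⁴·2/(2−ε), so T_s = T_e·[2/(2−0.72)]^(1/4) = 83.41 K.
The atmosphere warms the surface by 8.806 K.

8.81 K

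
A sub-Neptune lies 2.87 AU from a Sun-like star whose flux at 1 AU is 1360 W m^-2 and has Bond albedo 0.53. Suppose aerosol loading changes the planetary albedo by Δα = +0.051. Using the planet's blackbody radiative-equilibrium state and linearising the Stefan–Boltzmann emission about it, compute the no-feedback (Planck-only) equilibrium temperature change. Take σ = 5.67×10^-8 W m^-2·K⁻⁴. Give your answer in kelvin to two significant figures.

Irradiance scales as 1/d², so S = 1360 W m^-2 × (1/2.87)² = 165.1 W m^-2.
Reference equilibrium: T_e = [S(1−α)/(4σ)]^(1/4) = 136.0 K.
ΔF = −(S/4)Δα = −(165.1/4)×(+0.051) = -2.105 W m^-2.
Linearising σT⁴ gives d(σT⁴)/dT = 4σT_e³ = 0.5706 W m^-2 per K.
ΔT₀ = ΔF/λ_P = -2.105/0.5706 = -3.69 K.

-3.7 K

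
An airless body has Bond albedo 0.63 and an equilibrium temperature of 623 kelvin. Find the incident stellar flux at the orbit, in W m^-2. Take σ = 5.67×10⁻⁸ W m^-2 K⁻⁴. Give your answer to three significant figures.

Invert the energy balance for S: S = 4σT⁴/(1−α).
σT⁴ = 5.67×10⁻⁸·(623)⁴ = 8542 W m^-2.
So S = 4×8542/(1−0.63) = 92340 W m^-2.

92300 W m^-2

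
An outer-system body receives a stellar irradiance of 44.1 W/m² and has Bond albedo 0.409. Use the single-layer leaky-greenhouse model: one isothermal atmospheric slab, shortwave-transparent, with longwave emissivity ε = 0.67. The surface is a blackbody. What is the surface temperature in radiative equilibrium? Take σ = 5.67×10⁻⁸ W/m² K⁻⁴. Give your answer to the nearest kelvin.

115 kelvin

The planet radiates to space at T_e = [S(1−α)/(4σ)]^(1/4) = 103.5 K.
Surface balance with a leaky layer gives σT_s⁴ = σT_e⁴·2/(2−ε), so T_s = T_e·[2/(2−0.67)]^(1/4) = 114.7 K.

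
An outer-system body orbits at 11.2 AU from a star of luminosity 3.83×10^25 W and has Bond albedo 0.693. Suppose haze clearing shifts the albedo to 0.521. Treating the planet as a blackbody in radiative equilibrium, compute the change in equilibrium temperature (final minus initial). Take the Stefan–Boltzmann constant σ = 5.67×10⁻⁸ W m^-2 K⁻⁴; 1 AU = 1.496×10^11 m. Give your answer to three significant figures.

4.10 K

Orbital distance: d = 11.2 AU = 1.676×10^12 m.
S = L/(4πd²) = 1.086 W m^-2.
Before: T₁ = [1.086·0.307/(4σ)]^(1/4) = 34.82 K.
With α = 0.521, T₂ = 38.91 K.
ΔT = T₂ − T₁ = 4.096 K.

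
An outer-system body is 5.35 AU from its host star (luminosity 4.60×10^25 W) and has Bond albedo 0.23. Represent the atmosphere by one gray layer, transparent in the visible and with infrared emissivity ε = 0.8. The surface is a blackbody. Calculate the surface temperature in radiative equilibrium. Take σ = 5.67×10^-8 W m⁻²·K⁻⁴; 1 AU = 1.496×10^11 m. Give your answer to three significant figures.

Orbital distance: d = 5.35 AU = 8.004×10^11 m.
Spreading L over a sphere of radius d: S = 4.60×10^25/(4π·8.00×10^11²) = 5.714 W m⁻².
At the top of the atmosphere, σT_e⁴ = S(1−α)/4 = 1.100 W m⁻², giving T_e = 66.37 K.
The surface balance (absorbed SW + ε·downward IR = σT_s⁴) with T_a⁴ = T_s⁴/2 reduces to T_s = T_e·[2/(2−ε)]^¼ = 75.41 K.

75.4 K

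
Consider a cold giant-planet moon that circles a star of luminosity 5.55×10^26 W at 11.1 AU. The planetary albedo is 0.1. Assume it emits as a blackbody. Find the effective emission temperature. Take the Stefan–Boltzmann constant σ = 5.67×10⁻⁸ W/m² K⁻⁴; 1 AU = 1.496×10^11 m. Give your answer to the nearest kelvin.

d = 11.1 × 1.496×10^11 m = 1.661×10^12 m.
S = L/(4πd²) = 16.02 W/m².
Averaging over the sphere, the absorbed flux is S(1−α)/4 = 3.604 W/m².
Balancing against σT⁴: T = (3.604/5.67×10⁻⁸)^(1/4) = 89.29 K.

89 K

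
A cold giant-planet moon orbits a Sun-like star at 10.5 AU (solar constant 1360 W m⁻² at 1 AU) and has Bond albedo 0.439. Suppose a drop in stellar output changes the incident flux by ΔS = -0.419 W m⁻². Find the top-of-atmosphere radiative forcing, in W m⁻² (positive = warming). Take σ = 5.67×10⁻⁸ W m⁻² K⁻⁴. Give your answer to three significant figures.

-0.0588 W m⁻²

Irradiance scales as 1/d², so S = 1360 W m⁻² × (1/10.5)² = 12.34 W m⁻².
Only a fraction (1−α) is absorbed and it's spread over 4πR², so ΔF = (1−α)ΔS/4 = -0.05876 W m⁻².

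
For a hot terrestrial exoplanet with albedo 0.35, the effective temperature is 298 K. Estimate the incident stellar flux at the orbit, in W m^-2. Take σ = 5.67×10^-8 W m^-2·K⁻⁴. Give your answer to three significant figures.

From S(1−α)/4 = σT⁴: S = 4σT⁴/(1−α).
The emitted flux is σT⁴ = 447.1 W m^-2.
S = 4·447.1/0.65 = 2752 W m^-2.

2750 W m^-2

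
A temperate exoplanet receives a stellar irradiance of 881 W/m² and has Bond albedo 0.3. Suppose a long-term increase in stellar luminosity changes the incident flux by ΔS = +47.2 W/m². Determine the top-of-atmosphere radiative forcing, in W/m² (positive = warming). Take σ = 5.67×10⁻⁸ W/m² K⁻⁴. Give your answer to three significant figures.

TOA radiative forcing: ΔF = (1−α)ΔS/4 = 0.7·(+47.2)/4 = 8.260 W/m².

8.26 W/m²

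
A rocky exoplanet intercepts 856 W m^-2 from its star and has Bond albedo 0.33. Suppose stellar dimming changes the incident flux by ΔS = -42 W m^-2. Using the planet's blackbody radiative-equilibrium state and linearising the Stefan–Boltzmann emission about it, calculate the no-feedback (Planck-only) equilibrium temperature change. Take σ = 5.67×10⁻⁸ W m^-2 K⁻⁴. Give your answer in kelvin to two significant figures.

Reference equilibrium: T_e = [S(1−α)/(4σ)]^(1/4) = 224.2 K.
Only a fraction (1−α) is absorbed and it's spread over 4πR², so ΔF = (1−α)ΔS/4 = -7.035 W m^-2.
Planck response: λ_P = 4σT_e³ = 4·5.67×10⁻⁸·(224.2)³ = 2.558 W m^-2/K.
ΔT₀ = ΔF/λ_P = -7.035/2.558 = -2.75 K.

-2.8 K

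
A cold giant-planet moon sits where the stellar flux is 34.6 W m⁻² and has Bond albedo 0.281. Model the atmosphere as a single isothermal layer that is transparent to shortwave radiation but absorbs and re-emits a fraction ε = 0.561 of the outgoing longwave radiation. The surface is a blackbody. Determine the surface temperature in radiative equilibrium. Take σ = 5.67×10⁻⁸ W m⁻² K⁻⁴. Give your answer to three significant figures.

111 K

At the top of the atmosphere, σT_e⁴ = S(1−α)/4 = 6.219 W m⁻², giving T_e = 102.3 K.
The surface balance (absorbed SW + ε·downward IR = σT_s⁴) with T_a⁴ = T_s⁴/2 reduces to T_s = T_e·[2/(2−ε)]^¼ = 111.1 K.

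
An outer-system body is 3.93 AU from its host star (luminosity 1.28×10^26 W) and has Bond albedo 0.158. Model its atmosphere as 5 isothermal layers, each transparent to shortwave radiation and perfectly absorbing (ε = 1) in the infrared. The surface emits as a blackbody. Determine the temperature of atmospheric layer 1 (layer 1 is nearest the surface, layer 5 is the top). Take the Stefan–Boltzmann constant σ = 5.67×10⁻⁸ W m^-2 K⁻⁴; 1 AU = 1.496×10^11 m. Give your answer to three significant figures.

153 K

Orbital distance: d = 3.93 AU = 5.879×10^11 m.
Flux at the orbit: S = L/(4πd²) = 1.28×10^26/(4π·(5.88×10^11)²) = 29.47 W m^-2.
Top-of-atmosphere balance: σT_e⁴ = S(1−α)/4 = 6.203 W m^-2 → T_e = 102.3 K.
Each opaque layer satisfies 2T_j⁴ = T_{j−1}⁴ + T_{j+1}⁴, giving T_k⁴ = (N+1−k)T_e⁴.
T_1 = (5)^(1/4)·102.3 = 152.9 K.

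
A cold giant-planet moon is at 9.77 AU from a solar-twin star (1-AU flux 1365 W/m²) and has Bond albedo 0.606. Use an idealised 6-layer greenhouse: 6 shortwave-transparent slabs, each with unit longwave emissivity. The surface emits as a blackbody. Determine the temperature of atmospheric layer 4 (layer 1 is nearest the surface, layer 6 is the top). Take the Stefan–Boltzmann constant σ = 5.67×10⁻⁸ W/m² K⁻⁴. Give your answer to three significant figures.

Irradiance scales as 1/d², so S = 1365 W/m² × (1/9.77)² = 14.30 W/m².
Top-of-atmosphere balance: σT_e⁴ = S(1−α)/4 = 1.409 W/m² → T_e = 70.60 K.
In the N-layer model, layer k (counted from the surface) has T_k = (N+1−k)^(1/4)·T_e.
With k = 4: T_4 = (6+1−4)^¼·70.60 K = 92.91 K.

92.9 K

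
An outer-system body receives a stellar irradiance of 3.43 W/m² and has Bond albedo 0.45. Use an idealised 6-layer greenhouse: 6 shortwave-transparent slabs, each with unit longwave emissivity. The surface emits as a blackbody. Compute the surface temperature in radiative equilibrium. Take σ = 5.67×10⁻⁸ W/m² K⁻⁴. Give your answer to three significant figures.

87.4 K

Top-of-atmosphere balance: σT_e⁴ = S(1−α)/4 = 0.4716 W/m² → T_e = 53.70 K.
With N = 6 opaque layers, T_s = (N+1)^(1/4)·T_e = 7^(1/4)·53.70 = 87.35 K.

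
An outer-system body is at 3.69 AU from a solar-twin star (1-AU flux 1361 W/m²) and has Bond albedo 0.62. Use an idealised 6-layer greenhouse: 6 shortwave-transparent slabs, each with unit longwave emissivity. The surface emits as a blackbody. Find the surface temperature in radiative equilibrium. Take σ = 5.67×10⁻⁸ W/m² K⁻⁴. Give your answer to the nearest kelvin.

Flux at the orbit: S = 1361/(3.69)² = 99.96 W/m².
OLR = S(1−α)/4 = 9.496 W/m²; the top layer radiates at T_e = 113.8 K.
With N = 6 opaque layers, T_s = (N+1)^(1/4)·T_e = 7^(1/4)·113.8 = 185.0 K.

185 K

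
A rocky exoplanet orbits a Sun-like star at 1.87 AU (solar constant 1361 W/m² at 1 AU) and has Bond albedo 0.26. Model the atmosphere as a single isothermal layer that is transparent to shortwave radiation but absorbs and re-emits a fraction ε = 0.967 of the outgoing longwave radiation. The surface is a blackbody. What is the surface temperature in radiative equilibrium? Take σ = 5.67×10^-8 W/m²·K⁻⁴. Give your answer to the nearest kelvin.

223 kelvin

By the inverse-square law, S = 1361/1.87² = 389.2 W/m².
At the top of the atmosphere, σT_e⁴ = S(1−α)/4 = 72.00 W/m², giving T_e = 188.8 K.
The surface balance (absorbed SW + ε·downward IR = σT_s⁴) with T_a⁴ = T_s⁴/2 reduces to T_s = T_e·[2/(2−ε)]^¼ = 222.7 K.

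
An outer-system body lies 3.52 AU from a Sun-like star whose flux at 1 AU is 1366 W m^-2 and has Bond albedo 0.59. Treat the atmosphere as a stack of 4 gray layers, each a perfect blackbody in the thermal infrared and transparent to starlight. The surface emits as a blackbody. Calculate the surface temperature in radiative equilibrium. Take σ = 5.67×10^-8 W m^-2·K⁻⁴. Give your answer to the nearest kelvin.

178 K

Flux at the orbit: S = 1366/(3.52)² = 110.2 W m^-2.
The effective emission temperature is T_e = [S(1−α)/(4σ)]^¼ = 118.8 K.
For an N-layer opaque stack, T_s⁴ = (N+1)T_e⁴, hence T_s = (5)^(1/4)×118.8 K = 177.7 K.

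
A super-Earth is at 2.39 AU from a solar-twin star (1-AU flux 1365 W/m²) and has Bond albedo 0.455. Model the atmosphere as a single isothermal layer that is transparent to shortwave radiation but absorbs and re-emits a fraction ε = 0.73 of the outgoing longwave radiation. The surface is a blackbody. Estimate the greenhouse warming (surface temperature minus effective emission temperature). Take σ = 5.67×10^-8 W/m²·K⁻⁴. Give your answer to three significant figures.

18.6 K

Irradiance scales as 1/d², so S = 1365 W/m² × (1/2.39)² = 239.0 W/m².
The planet radiates to space at T_e = [S(1−α)/(4σ)]^(1/4) = 154.8 K.
The surface balance (absorbed SW + ε·downward IR = σT_s⁴) with T_a⁴ = T_s⁴/2 reduces to T_s = T_e·[2/(2−ε)]^¼ = 173.4 K.
The atmosphere warms the surface by 18.61 K.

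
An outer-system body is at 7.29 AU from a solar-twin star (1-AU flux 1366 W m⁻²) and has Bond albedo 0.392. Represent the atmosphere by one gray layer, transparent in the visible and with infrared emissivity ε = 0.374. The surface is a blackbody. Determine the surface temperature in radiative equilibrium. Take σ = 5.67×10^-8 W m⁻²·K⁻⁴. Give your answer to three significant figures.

By the inverse-square law, S = 1366/7.29² = 25.70 W m⁻².
At the top of the atmosphere, σT_e⁴ = S(1−α)/4 = 3.907 W m⁻², giving T_e = 91.11 K.
The surface balance (absorbed SW + ε·downward IR = σT_s⁴) with T_a⁴ = T_s⁴/2 reduces to T_s = T_e·[2/(2−ε)]^¼ = 95.95 K.

95.9 K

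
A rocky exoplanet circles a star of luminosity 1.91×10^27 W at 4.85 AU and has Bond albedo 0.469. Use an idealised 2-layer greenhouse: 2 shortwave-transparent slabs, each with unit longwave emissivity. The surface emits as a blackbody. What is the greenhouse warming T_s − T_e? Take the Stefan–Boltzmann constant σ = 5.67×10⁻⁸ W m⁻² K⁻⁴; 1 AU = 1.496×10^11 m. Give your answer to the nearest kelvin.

51 kelvin

Orbital distance: d = 4.85 AU = 7.256×10^11 m.
Spreading L over a sphere of radius d: S = 1.91×10^27/(4π·7.26×10^11²) = 288.7 W m⁻².
OLR = S(1−α)/4 = 38.33 W m⁻²; the top layer radiates at T_e = 161.2 K.
T_s = (N+1)^(1/4)·T_e = 212.2 K.
So the greenhouse effect raises the surface by 212.2 − 161.2 = 50.96 K.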